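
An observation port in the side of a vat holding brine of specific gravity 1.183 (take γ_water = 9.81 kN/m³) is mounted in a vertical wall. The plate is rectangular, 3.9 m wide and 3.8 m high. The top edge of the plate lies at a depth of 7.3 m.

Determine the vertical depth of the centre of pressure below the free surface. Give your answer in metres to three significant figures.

γ = 1.183 × 9.81 = 11.60523 kN/m³.
The centroid lies 3.8/2 = 1.9 m below the top edge, so the centroid depth is h_c = 7.3 + 1.9 = 9.2 m.
A = 3.9 × 3.8 = 14.82 m².
Resultant F = γ·h_c·A = 11.60523 × 9.2 × 14.82 = 1582.3 kN.
I_c = b·h³/12 = 3.9 × 3.8³/12 = 17.8334 m⁴.
Centre of pressure: y_p = y_c + I_c/(y_c·A) = 9.2 + 17.8334/(9.2 × 14.82) = 9.2 + 0.130797 = 9.3308 m along the plane.

h_p = 9.33 m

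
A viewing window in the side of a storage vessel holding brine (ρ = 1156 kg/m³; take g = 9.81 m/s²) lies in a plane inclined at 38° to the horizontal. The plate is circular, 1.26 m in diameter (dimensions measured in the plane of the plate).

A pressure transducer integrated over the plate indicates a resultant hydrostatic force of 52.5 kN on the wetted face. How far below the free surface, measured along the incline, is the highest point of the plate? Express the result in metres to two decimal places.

γ = ρg = 1156 × 9.81 / 1000 = 11.34036 kN/m³.
A = π(0.63)² = 1.2469 m².
From F = γ·h_c·A, the centroid depth is h_c = 52.5/(11.34036 × 1.2469) = 3.71279 m.
Let θ = 38° be the plate's angle to the horizontal; measure y along the incline from where the plane meets the free surface. Vertical depth h = y·sinθ with sinθ = 0.615661.
Along the incline, y_c = h_c/sinθ = 3.71279/0.615661 = 6.03058 m.
The centroid is at the centre, 0.63 m below the top of the plate, so the highest point sits at y_top = 6.03058 − 0.63 = 5.40058 m along the incline.

y_top ≈ 5.40 m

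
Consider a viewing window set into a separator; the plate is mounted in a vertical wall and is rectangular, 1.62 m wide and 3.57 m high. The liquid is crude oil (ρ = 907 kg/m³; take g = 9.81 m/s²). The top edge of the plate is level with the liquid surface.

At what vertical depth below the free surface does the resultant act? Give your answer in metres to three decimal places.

h_p = 2.380 m

γ = ρg = 907 × 9.81 / 1000 = 8.89767 kN/m³.
The centroid lies 3.57/2 = 1.785 m below the top edge, so the centroid depth is h_c = 1.785 m.
A = 1.62 × 3.57 = 5.7834 m².
Resultant F = γ·h_c·A = 8.89767 × 1.785 × 5.7834 = 91.8539 kN.
I_c = b·h³/12 = 1.62 × 3.57³/12 = 6.1424 m⁴.
Centre of pressure: y_p = y_c + I_c/(y_c·A) = 1.785 + 6.1424/(1.785 × 5.7834) = 1.785 + 0.595 = 2.38 m along the plane.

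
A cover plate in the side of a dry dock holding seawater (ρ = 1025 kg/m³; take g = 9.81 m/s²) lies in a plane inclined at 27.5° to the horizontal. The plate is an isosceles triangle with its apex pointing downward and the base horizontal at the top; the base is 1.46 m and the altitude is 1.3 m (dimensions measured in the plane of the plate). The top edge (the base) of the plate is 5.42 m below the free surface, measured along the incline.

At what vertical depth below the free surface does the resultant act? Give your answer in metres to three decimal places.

γ = ρg = 1025 × 9.81 / 1000 = 10.05525 kN/m³.
Let θ = 27.5° be the plate's angle to the horizontal; measure y along the incline from where the plane meets the free surface. Vertical depth h = y·sinθ with sinθ = 0.461749.
With the apex down, the centroid sits h/3 = 1.3/3 = 0.433333 m below the base (the top edge), so y_c = 5.42 + 0.433333 = 5.85333 m and h_c = 5.85333 × 0.461749 = 2.70277 m.
A = ½ × 1.46 × 1.3 = 0.949 m².
Resultant F = γ·h_c·A = 10.05525 × 2.70277 × 0.949 = 25.791 kN.
I_c = b·h³/36 = 1.46 × 1.3³/36 = 0.0891006 m⁴.
Centre of pressure: y_p = y_c + I_c/(y_c·A) = 5.85333 + 0.0891006/(5.85333 × 0.949) = 5.85333 + 0.0160403 = 5.86937 m along the plane.
Vertically, h_p = y_p·sinθ = 5.86937 × 0.461749 = 2.71018 m.

h_p = 2.710 m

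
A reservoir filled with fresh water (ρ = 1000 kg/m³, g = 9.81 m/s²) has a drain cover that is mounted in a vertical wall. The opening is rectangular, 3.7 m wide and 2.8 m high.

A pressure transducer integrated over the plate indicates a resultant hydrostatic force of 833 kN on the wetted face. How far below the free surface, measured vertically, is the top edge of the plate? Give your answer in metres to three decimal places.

d_top ≈ 6.796 m

γ = ρg = 1000 × 9.81 = 9810 N/m³ = 9.81 kN/m³.
A = 3.7 × 2.8 = 10.36 m².
From F = γ·h_c·A, the centroid depth is h_c = 833/(9.81 × 10.36) = 8.19627 m.
The centroid lies 2.8/2 = 1.4 m below the top edge, so the top edge sits at h_top = 8.19627 − 1.4 = 6.79627 m below the surface.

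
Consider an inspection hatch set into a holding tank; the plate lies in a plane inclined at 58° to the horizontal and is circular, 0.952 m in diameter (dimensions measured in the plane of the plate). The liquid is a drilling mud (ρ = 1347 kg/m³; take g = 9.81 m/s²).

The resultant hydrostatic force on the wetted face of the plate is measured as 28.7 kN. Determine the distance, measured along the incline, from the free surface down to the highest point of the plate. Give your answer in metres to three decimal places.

y_top ≈ 3.122 m

γ = ρg = 1347 × 9.81 / 1000 = 13.21407 kN/m³.
A = π(0.476)² = 0.711809 m².
From F = γ·h_c·A, the centroid depth is h_c = 28.7/(13.21407 × 0.711809) = 3.05128 m.
Let θ = 58° be the plate's angle to the horizontal; measure y along the incline from where the plane meets the free surface. Vertical depth h = y·sinθ with sinθ = 0.848048.
Along the incline, y_c = h_c/sinθ = 3.05128/0.848048 = 3.598 m.
The centroid is at the centre, 0.476 m below the top of the plate, so the highest point sits at y_top = 3.598 − 0.476 = 3.122 m along the incline.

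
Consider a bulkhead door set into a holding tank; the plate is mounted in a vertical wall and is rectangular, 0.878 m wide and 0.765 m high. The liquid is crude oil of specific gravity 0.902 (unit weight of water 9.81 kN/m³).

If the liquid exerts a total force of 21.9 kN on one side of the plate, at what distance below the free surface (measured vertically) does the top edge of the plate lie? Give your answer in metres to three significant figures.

γ = 0.902 × 9.81 = 8.84862 kN/m³.
A = 0.878 × 0.765 = 0.67167 m².
From F = γ·h_c·A, the centroid depth is h_c = 21.9/(8.84862 × 0.67167) = 3.68479 m.
The centroid lies 0.765/2 = 0.3825 m below the top edge, so the top edge sits at h_top = 3.68479 − 0.3825 = 3.30229 m below the surface.

d_top ≈ 3.30 m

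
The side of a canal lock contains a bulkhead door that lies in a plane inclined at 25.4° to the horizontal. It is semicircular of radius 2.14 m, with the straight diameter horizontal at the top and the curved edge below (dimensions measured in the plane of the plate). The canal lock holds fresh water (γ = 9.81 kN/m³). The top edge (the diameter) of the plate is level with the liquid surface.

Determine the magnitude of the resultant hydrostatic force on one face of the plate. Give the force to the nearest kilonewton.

γ = 9.81 kN/m³.
Let θ = 25.4° be the plate's angle to the horizontal; measure y along the incline from where the plane meets the free surface. Vertical depth h = y·sinθ with sinθ = 0.428935.
The centroid of a semicircle lies 4r/(3π) = 0.908244 m from the diameter, here below the top edge, so y_c = 0.908244 m and h_c = 0.908244 × 0.428935 = 0.389578 m.
A = πr²/2 = π × 2.14²/2 = 7.19362 m².
Resultant F = γ·h_c·A = 9.81 × 0.389578 × 7.19362 = 27.4923 kN.

F ≈ 27 kN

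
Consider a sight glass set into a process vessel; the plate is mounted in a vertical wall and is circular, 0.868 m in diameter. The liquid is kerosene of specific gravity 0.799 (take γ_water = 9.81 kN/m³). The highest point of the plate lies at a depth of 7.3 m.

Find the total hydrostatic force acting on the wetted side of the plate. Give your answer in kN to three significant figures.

γ = 0.799 × 9.81 = 7.83819 kN/m³.
The centroid is at the centre, 0.434 m below the top of the plate, so the centroid depth is h_c = 7.3 + 0.434 = 7.734 m.
A = π(0.434)² = 0.591738 m².
Resultant F = γ·h_c·A = 7.83819 × 7.734 × 0.591738 = 35.8715 kN.

F ≈ 35.9 kN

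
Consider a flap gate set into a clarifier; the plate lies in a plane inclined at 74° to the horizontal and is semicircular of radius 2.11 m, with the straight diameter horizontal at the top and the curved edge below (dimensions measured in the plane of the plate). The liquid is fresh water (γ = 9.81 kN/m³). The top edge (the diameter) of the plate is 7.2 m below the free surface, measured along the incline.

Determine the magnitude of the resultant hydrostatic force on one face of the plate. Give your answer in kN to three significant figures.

γ = 9.81 kN/m³.
Let θ = 74° be the plate's angle to the horizontal; measure y along the incline from where the plane meets the free surface. Vertical depth h = y·sinθ with sinθ = 0.961262.
The centroid of a semicircle lies 4r/(3π) = 0.895512 m from the diameter, here below the top edge, so y_c = 7.2 + 0.895512 = 8.09551 m and h_c = 8.09551 × 0.961262 = 7.78191 m.
A = πr²/2 = π × 2.11²/2 = 6.99334 m².
Resultant F = γ·h_c·A = 9.81 × 7.78191 × 6.99334 = 533.875 kN.

F ≈ 534 kN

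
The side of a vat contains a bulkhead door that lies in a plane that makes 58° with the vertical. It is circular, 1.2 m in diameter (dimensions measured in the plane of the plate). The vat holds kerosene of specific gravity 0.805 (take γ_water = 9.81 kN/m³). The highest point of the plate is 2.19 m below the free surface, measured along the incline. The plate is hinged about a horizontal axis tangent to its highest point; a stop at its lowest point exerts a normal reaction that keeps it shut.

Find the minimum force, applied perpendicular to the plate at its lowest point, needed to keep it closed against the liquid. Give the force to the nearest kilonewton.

P ≈ 7 kN

γ = 0.805 × 9.81 = 7.89705 kN/m³.
The plate makes 58° with the vertical, i.e. θ = 90° − 58° = 32° to the horizontal. Measuring y along the incline from the free-surface line, vertical depth h = y·sinθ with sinθ = 0.529919.
The centroid is at the centre, 0.6 m below the top of the plate, so y_c = 2.19 + 0.6 = 2.79 m and h_c = 2.79 × 0.529919 = 1.47847 m.
A = π(0.6)² = 1.13097 m².
Resultant F = γ·h_c·A = 7.89705 × 1.47847 × 1.13097 = 13.2047 kN.
I_c = πr⁴/4 = π × 0.6⁴/4 = 0.101788 m⁴.
Centre of pressure: y_p = y_c + I_c/(y_c·A) = 2.79 + 0.101788/(2.79 × 1.13097) = 2.79 + 0.0322583 = 2.82226 m along the plane.
The resultant acts 0.6 + 0.0322583 = 0.632258 m (along the plate) below the hinge at the top edge, so the moment about the hinge is M = F × 0.632258 = 13.2047 × 0.632258 = 8.34878 kN·m.
A normal force at the bottom, 1.2 m from the hinge, must supply this moment: P = 8.34878/1.2 = 6.95732 kN.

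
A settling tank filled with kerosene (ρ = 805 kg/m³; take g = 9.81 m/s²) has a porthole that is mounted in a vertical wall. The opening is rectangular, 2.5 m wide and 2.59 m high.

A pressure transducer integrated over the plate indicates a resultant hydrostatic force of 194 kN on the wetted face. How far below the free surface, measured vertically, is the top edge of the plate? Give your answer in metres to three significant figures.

d_top ≈ 2.50 m

γ = ρg = 805 × 9.81 / 1000 = 7.89705 kN/m³.
A = 2.5 × 2.59 = 6.475 m².
From F = γ·h_c·A, the centroid depth is h_c = 194/(7.89705 × 6.475) = 3.794 m.
The centroid lies 2.59/2 = 1.295 m below the top edge, so the top edge sits at h_top = 3.794 − 1.295 = 2.499 m below the surface.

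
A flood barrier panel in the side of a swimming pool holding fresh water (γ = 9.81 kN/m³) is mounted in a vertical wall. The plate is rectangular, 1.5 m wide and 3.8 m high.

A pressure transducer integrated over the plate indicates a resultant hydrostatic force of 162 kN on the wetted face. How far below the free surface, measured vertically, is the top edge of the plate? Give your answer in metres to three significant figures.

d_top ≈ 0.997 m

γ = 9.81 kN/m³.
A = 1.5 × 3.8 = 5.7 m².
From F = γ·h_c·A, the centroid depth is h_c = 162/(9.81 × 5.7) = 2.89715 m.
The centroid lies 3.8/2 = 1.9 m below the top edge, so the top edge sits at h_top = 2.89715 − 1.9 = 0.99715 m below the surface.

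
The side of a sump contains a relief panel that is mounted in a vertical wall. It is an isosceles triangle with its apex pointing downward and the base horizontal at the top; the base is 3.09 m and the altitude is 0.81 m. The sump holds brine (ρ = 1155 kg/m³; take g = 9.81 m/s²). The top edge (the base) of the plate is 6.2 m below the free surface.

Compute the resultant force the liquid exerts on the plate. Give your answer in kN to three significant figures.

F ≈ 91.7 kN

γ = ρg = 1155 × 9.81 / 1000 = 11.33055 kN/m³.
With the apex down, the centroid sits h/3 = 0.81/3 = 0.27 m below the base (the top edge), so the centroid depth is h_c = 6.2 + 0.27 = 6.47 m.
A = ½ × 3.09 × 0.81 = 1.25145 m².
Resultant F = γ·h_c·A = 11.33055 × 6.47 × 1.25145 = 91.7421 kN.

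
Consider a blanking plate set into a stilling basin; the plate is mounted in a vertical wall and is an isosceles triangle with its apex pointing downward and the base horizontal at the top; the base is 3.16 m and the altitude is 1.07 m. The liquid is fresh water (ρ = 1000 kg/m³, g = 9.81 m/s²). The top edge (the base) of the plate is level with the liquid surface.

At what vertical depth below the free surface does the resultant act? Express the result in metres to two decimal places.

h_p = 0.54 m

γ = ρg = 1000 × 9.81 = 9810 N/m³ = 9.81 kN/m³.
With the apex down, the centroid sits h/3 = 1.07/3 = 0.356667 m below the base (the top edge), so the centroid depth is h_c = 0.356667 m.
A = ½ × 3.16 × 1.07 = 1.6906 m².
Resultant F = γ·h_c·A = 9.81 × 0.356667 × 1.6906 = 5.91525 kN.
I_c = b·h³/36 = 3.16 × 1.07³/36 = 0.107532 m⁴.
Centre of pressure: y_p = y_c + I_c/(y_c·A) = 0.356667 + 0.107532/(0.356667 × 1.6906) = 0.356667 + 0.178334 = 0.535001 m along the plane.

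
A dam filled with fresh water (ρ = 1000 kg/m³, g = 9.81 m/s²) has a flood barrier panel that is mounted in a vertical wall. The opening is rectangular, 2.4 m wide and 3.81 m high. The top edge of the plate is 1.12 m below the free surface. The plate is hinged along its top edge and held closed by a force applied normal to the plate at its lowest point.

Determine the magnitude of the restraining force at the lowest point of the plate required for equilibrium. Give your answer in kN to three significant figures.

P ≈ 164 kN

γ = ρg = 1000 × 9.81 = 9810 N/m³ = 9.81 kN/m³.
The centroid lies 3.81/2 = 1.905 m below the top edge, so the centroid depth is h_c = 1.12 + 1.905 = 3.025 m.
A = 2.4 × 3.81 = 9.144 m².
Resultant F = γ·h_c·A = 9.81 × 3.025 × 9.144 = 271.35 kN.
I_c = b·h³/12 = 2.4 × 3.81³/12 = 11.0613 m⁴.
Centre of pressure: y_p = y_c + I_c/(y_c·A) = 3.025 + 11.0613/(3.025 × 9.144) = 3.025 + 0.399894 = 3.42489 m along the plane.
The resultant acts 1.905 + 0.399894 = 2.30489 m (along the plate) below the hinge at the top edge, so the moment about the hinge is M = F × 2.30489 = 271.35 × 2.30489 = 625.432 kN·m.
A normal force at the bottom, 3.81 m from the hinge, must supply this moment: P = 625.432/3.81 = 164.155 kN.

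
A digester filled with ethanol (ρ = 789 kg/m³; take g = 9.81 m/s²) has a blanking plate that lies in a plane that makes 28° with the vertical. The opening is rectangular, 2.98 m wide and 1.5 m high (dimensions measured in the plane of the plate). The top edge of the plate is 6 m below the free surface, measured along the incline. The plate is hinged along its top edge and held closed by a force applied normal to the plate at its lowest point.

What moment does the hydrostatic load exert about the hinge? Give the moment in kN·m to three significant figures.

γ = ρg = 789 × 9.81 / 1000 = 7.74009 kN/m³.
The plate makes 28° with the vertical, i.e. θ = 90° − 28° = 62° to the horizontal. Measuring y along the incline from the free-surface line, vertical depth h = y·sinθ with sinθ = 0.882948.
The centroid lies 1.5/2 = 0.75 m below the top edge, so y_c = 6 + 0.75 = 6.75 m and h_c = 6.75 × 0.882948 = 5.9599 m.
A = 2.98 × 1.5 = 4.47 m².
Resultant F = γ·h_c·A = 7.74009 × 5.9599 × 4.47 = 206.202 kN.
I_c = b·h³/12 = 2.98 × 1.5³/12 = 0.838125 m⁴.
Centre of pressure: y_p = y_c + I_c/(y_c·A) = 6.75 + 0.838125/(6.75 × 4.47) = 6.75 + 0.0277778 = 6.77778 m along the plane.
The resultant acts 0.75 + 0.0277778 = 0.777778 m (along the plate) below the hinge at the top edge, so the moment about the hinge is M = F × 0.777778 = 206.202 × 0.777778 = 160.379 kN·m.

M ≈ 160 kN·m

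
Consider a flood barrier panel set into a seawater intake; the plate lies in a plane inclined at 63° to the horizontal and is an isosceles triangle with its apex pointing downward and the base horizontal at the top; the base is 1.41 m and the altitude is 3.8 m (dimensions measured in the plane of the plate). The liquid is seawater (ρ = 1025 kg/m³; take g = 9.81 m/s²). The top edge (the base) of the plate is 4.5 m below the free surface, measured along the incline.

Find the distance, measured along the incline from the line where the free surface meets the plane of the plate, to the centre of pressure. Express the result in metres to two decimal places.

γ = ρg = 1025 × 9.81 / 1000 = 10.05525 kN/m³.
Let θ = 63° be the plate's angle to the horizontal; measure y along the incline from where the plane meets the free surface. Vertical depth h = y·sinθ with sinθ = 0.891007.
With the apex down, the centroid sits h/3 = 3.8/3 = 1.26667 m below the base (the top edge), so y_c = 4.5 + 1.26667 = 5.76667 m and h_c = 5.76667 × 0.891007 = 5.13814 m.
A = ½ × 1.41 × 3.8 = 2.679 m².
Resultant F = γ·h_c·A = 10.05525 × 5.13814 × 2.679 = 138.411 kN.
I_c = b·h³/36 = 1.41 × 3.8³/36 = 2.14915 m⁴.
Centre of pressure: y_p = y_c + I_c/(y_c·A) = 5.76667 + 2.14915/(5.76667 × 2.679) = 5.76667 + 0.139113 = 5.90578 m along the plane.

y_p = 5.91 m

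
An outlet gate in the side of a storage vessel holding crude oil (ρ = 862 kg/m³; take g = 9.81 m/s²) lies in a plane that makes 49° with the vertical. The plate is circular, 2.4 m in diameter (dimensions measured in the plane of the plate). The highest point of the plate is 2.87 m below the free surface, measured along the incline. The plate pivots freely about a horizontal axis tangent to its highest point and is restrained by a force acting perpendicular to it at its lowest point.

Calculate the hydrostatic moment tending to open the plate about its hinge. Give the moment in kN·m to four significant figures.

M ≈ 131.6 kN·m

γ = ρg = 862 × 9.81 / 1000 = 8.45622 kN/m³.
The plate makes 49° with the vertical, i.e. θ = 90° − 49° = 41° to the horizontal. Measuring y along the incline from the free-surface line, vertical depth h = y·sinθ with sinθ = 0.656059.
The centroid is at the centre, 1.2 m below the top of the plate, so y_c = 2.87 + 1.2 = 4.07 m and h_c = 4.07 × 0.656059 = 2.67016 m.
A = π(1.2)² = 4.52389 m².
Resultant F = γ·h_c·A = 8.45622 × 2.67016 × 4.52389 = 102.147 kN.
I_c = πr⁴/4 = π × 1.2⁴/4 = 1.6286 m⁴.
Centre of pressure: y_p = y_c + I_c/(y_c·A) = 4.07 + 1.6286/(4.07 × 4.52389) = 4.07 + 0.0884521 = 4.15845 m along the plane.
The resultant acts 1.2 + 0.0884521 = 1.28845 m (along the plate) below the hinge at the top edge, so the moment about the hinge is M = F × 1.28845 = 102.147 × 1.28845 = 131.611 kN·m.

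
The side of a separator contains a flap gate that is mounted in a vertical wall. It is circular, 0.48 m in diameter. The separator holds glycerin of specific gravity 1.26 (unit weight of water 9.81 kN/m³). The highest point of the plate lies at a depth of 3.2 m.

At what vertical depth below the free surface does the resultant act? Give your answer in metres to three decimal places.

h_p = 3.444 m

γ = 1.26 × 9.81 = 12.3606 kN/m³.
The centroid is at the centre, 0.24 m below the top of the plate, so the centroid depth is h_c = 3.2 + 0.24 = 3.44 m.
A = π(0.24)² = 0.180956 m².
Resultant F = γ·h_c·A = 12.3606 × 3.44 × 0.180956 = 7.69433 kN.
I_c = πr⁴/4 = π × 0.24⁴/4 = 0.00260576 m⁴.
Centre of pressure: y_p = y_c + I_c/(y_c·A) = 3.44 + 0.00260576/(3.44 × 0.180956) = 3.44 + 0.00418604 = 3.44419 m along the plane.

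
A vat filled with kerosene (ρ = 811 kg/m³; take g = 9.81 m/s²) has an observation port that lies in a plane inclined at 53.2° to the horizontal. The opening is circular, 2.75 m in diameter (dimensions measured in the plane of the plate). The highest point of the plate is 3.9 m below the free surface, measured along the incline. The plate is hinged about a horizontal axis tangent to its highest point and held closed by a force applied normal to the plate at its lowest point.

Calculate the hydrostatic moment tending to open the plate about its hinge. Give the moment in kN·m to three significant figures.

γ = ρg = 811 × 9.81 / 1000 = 7.95591 kN/m³.
Let θ = 53.2° be the plate's angle to the horizontal; measure y along the incline from where the plane meets the free surface. Vertical depth h = y·sinθ with sinθ = 0.800731.
The centroid is at the centre, 1.375 m below the top of the plate, so y_c = 3.9 + 1.375 = 5.275 m and h_c = 5.275 × 0.800731 = 4.22386 m.
A = π(1.375)² = 5.93957 m².
Resultant F = γ·h_c·A = 7.95591 × 4.22386 × 5.93957 = 199.597 kN.
I_c = πr⁴/4 = π × 1.375⁴/4 = 2.80738 m⁴.
Centre of pressure: y_p = y_c + I_c/(y_c·A) = 5.275 + 2.80738/(5.275 × 5.93957) = 5.275 + 0.0896032 = 5.3646 m along the plane.
The resultant acts 1.375 + 0.0896032 = 1.4646 m (along the plate) below the hinge at the top edge, so the moment about the hinge is M = F × 1.4646 = 199.597 × 1.4646 = 292.33 kN·m.

M ≈ 292 kN·m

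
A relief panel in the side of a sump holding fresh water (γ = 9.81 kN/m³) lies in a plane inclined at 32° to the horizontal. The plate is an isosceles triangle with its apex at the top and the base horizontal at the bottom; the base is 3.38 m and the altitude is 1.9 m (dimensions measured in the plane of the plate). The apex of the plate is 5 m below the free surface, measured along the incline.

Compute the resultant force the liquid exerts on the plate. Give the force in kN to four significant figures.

F ≈ 104.6 kN

γ = 9.81 kN/m³.
Let θ = 32° be the plate's angle to the horizontal; measure y along the incline from where the plane meets the free surface. Vertical depth h = y·sinθ with sinθ = 0.529919.
With the apex up, the centroid sits 2h/3 = 2 × 1.9/3 = 1.26667 m below the apex, so y_c = 5 + 1.26667 = 6.26667 m and h_c = 6.26667 × 0.529919 = 3.32083 m.
A = ½ × 3.38 × 1.9 = 3.211 m².
Resultant F = γ·h_c·A = 9.81 × 3.32083 × 3.211 = 104.606 kN.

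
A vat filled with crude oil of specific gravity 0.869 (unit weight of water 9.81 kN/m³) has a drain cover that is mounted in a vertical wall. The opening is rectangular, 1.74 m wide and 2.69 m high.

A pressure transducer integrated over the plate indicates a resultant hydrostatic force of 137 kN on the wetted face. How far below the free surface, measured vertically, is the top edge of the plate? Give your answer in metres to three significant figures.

d_top ≈ 2.09 m

γ = 0.869 × 9.81 = 8.52489 kN/m³.
A = 1.74 × 2.69 = 4.6806 m².
From F = γ·h_c·A, the centroid depth is h_c = 137/(8.52489 × 4.6806) = 3.43345 m.
The centroid lies 2.69/2 = 1.345 m below the top edge, so the top edge sits at h_top = 3.43345 − 1.345 = 2.08845 m below the surface.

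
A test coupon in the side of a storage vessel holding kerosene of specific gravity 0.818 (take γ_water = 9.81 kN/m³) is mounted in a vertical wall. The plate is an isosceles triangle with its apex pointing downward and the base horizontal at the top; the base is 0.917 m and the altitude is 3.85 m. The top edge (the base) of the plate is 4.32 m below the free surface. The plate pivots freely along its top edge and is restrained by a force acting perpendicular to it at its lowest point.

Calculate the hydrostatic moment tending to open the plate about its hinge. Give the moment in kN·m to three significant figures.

M ≈ 114 kN·m

γ = 0.818 × 9.81 = 8.02458 kN/m³.
With the apex down, the centroid sits h/3 = 3.85/3 = 1.28333 m below the base (the top edge), so the centroid depth is h_c = 4.32 + 1.28333 = 5.60333 m.
A = ½ × 0.917 × 3.85 = 1.76523 m².
Resultant F = γ·h_c·A = 8.02458 × 5.60333 × 1.76523 = 79.3725 kN.
I_c = b·h³/36 = 0.917 × 3.85³/36 = 1.45361 m⁴.
Centre of pressure: y_p = y_c + I_c/(y_c·A) = 5.60333 + 1.45361/(5.60333 × 1.76523) = 5.60333 + 0.14696 = 5.75029 m along the plane.
The resultant acts 1.28333 + 0.14696 = 1.43029 m (along the plate) below the hinge at the top edge, so the moment about the hinge is M = F × 1.43029 = 79.3725 × 1.43029 = 113.526 kN·m.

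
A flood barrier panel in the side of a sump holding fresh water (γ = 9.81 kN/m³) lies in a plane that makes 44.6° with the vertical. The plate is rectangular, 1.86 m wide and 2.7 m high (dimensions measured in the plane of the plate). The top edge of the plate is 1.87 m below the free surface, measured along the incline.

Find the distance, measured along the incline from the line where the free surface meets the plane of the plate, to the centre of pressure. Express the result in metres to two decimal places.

y_p = 3.41 m

γ = 9.81 kN/m³.
The plate makes 44.6° with the vertical, i.e. θ = 90° − 44.6° = 45.4° to the horizontal. Measuring y along the incline from the free-surface line, vertical depth h = y·sinθ with sinθ = 0.712026.
The centroid lies 2.7/2 = 1.35 m below the top edge, so y_c = 1.87 + 1.35 = 3.22 m and h_c = 3.22 × 0.712026 = 2.29272 m.
A = 1.86 × 2.7 = 5.022 m².
Resultant F = γ·h_c·A = 9.81 × 2.29272 × 5.022 = 112.953 kN.
I_c = b·h³/12 = 1.86 × 2.7³/12 = 3.05087 m⁴.
Centre of pressure: y_p = y_c + I_c/(y_c·A) = 3.22 + 3.05087/(3.22 × 5.022) = 3.22 + 0.188665 = 3.40867 m along the plane.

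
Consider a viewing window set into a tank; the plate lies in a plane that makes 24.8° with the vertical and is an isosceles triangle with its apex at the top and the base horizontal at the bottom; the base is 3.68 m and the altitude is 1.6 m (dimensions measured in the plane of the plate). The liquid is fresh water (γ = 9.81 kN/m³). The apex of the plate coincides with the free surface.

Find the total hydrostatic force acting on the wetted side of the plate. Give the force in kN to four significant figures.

γ = 9.81 kN/m³.
The plate makes 24.8° with the vertical, i.e. θ = 90° − 24.8° = 65.2° to the horizontal. Measuring y along the incline from the free-surface line, vertical depth h = y·sinθ with sinθ = 0.907777.
With the apex up, the centroid sits 2h/3 = 2 × 1.6/3 = 1.06667 m below the apex, so y_c = 1.06667 m and h_c = 1.06667 × 0.907777 = 0.968298 m.
A = ½ × 3.68 × 1.6 = 2.944 m².
Resultant F = γ·h_c·A = 9.81 × 0.968298 × 2.944 = 27.9651 kN.

F ≈ 27.97 kN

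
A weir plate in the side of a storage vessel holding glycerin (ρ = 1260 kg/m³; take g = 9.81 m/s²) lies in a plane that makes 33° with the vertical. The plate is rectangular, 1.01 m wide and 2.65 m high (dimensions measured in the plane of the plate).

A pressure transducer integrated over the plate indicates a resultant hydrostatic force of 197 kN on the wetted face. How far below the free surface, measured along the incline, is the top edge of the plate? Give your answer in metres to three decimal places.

y_top ≈ 5.775 m

γ = ρg = 1260 × 9.81 / 1000 = 12.3606 kN/m³.
A = 1.01 × 2.65 = 2.6765 m².
From F = γ·h_c·A, the centroid depth is h_c = 197/(12.3606 × 2.6765) = 5.95469 m.
The plate makes 33° with the vertical, i.e. θ = 90° − 33° = 57° to the horizontal. Measuring y along the incline from the free-surface line, vertical depth h = y·sinθ with sinθ = 0.838671.
Along the incline, y_c = h_c/sinθ = 5.95469/0.838671 = 7.10015 m.
The centroid lies 2.65/2 = 1.325 m below the top edge, so the top edge sits at y_top = 7.10015 − 1.325 = 5.77515 m along the incline.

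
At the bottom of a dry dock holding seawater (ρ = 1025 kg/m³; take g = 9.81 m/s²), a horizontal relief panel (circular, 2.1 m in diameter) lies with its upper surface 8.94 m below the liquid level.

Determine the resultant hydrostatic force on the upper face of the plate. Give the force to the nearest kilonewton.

F ≈ 311 kN

γ = ρg = 1025 × 9.81 / 1000 = 10.05525 kN/m³.
The plate is horizontal, so pressure is uniform at p = γ·h = 10.05525 × 8.94 = 89.8939 kN/m².
A = π(1.05)² = 3.46361 m².
F = p·A = 89.8939 × 3.46361 = 311.357 kN.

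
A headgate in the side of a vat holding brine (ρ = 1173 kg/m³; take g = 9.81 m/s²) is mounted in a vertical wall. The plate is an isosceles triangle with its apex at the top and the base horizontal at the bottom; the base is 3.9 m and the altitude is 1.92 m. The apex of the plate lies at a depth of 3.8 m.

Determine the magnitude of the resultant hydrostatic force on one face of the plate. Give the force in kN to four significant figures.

γ = ρg = 1173 × 9.81 / 1000 = 11.50713 kN/m³.
With the apex up, the centroid sits 2h/3 = 2 × 1.92/3 = 1.28 m below the apex, so the centroid depth is h_c = 3.8 + 1.28 = 5.08 m.
A = ½ × 3.9 × 1.92 = 3.744 m².
Resultant F = γ·h_c·A = 11.50713 × 5.08 × 3.744 = 218.86 kN.

F ≈ 218.9 kN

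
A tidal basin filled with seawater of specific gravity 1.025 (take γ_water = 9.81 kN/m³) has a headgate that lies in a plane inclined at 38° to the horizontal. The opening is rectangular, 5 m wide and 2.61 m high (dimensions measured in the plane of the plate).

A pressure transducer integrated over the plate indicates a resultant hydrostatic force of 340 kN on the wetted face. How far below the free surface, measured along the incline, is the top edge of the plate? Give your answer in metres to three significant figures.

y_top ≈ 2.90 m

γ = 1.025 × 9.81 = 10.05525 kN/m³.
A = 5 × 2.61 = 13.05 m².
From F = γ·h_c·A, the centroid depth is h_c = 340/(10.05525 × 13.05) = 2.59105 m.
Let θ = 38° be the plate's angle to the horizontal; measure y along the incline from where the plane meets the free surface. Vertical depth h = y·sinθ with sinθ = 0.615661.
Along the incline, y_c = h_c/sinθ = 2.59105/0.615661 = 4.20857 m.
The centroid lies 2.61/2 = 1.305 m below the top edge, so the top edge sits at y_top = 4.20857 − 1.305 = 2.90357 m along the incline.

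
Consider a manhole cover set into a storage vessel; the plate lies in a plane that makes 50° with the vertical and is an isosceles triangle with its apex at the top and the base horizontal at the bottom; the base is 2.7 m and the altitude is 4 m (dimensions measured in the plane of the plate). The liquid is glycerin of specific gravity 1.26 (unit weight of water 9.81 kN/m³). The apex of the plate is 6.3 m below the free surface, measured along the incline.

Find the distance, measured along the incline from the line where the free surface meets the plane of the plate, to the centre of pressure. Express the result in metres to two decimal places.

y_p = 9.07 m

γ = 1.26 × 9.81 = 12.3606 kN/m³.
The plate makes 50° with the vertical, i.e. θ = 90° − 50° = 40° to the horizontal. Measuring y along the incline from the free-surface line, vertical depth h = y·sinθ with sinθ = 0.642788.
With the apex up, the centroid sits 2h/3 = 2 × 4/3 = 2.66667 m below the apex, so y_c = 6.3 + 2.66667 = 8.96667 m and h_c = 8.96667 × 0.642788 = 5.76367 m.
A = ½ × 2.7 × 4 = 5.4 m².
Resultant F = γ·h_c·A = 12.3606 × 5.76367 × 5.4 = 384.709 kN.
I_c = b·h³/36 = 2.7 × 4³/36 = 4.8 m⁴.
Centre of pressure: y_p = y_c + I_c/(y_c·A) = 8.96667 + 4.8/(8.96667 × 5.4) = 8.96667 + 0.0991326 = 9.0658 m along the plane.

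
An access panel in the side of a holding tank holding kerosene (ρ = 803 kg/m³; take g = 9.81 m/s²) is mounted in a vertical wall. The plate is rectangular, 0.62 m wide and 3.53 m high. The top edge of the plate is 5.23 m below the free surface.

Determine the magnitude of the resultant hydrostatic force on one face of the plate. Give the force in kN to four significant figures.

F ≈ 120.6 kN

γ = ρg = 803 × 9.81 / 1000 = 7.87743 kN/m³.
The centroid lies 3.53/2 = 1.765 m below the top edge, so the centroid depth is h_c = 5.23 + 1.765 = 6.995 m.
A = 0.62 × 3.53 = 2.1886 m².
Resultant F = γ·h_c·A = 7.87743 × 6.995 × 2.1886 = 120.598 kN.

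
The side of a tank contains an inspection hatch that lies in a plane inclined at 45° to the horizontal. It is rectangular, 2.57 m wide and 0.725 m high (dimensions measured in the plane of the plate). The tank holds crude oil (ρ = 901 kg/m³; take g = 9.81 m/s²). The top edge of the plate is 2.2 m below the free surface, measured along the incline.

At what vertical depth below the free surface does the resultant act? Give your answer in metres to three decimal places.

γ = ρg = 901 × 9.81 / 1000 = 8.83881 kN/m³.
Let θ = 45° be the plate's angle to the horizontal; measure y along the incline from where the plane meets the free surface. Vertical depth h = y·sinθ with sinθ = 0.707107.
The centroid lies 0.725/2 = 0.3625 m below the top edge, so y_c = 2.2 + 0.3625 = 2.5625 m and h_c = 2.5625 × 0.707107 = 1.81196 m.
A = 2.57 × 0.725 = 1.86325 m².
Resultant F = γ·h_c·A = 8.83881 × 1.81196 × 1.86325 = 29.841 kN.
I_c = b·h³/12 = 2.57 × 0.725³/12 = 0.0816142 m⁴.
Centre of pressure: y_p = y_c + I_c/(y_c·A) = 2.5625 + 0.0816142/(2.5625 × 1.86325) = 2.5625 + 0.0170935 = 2.57959 m along the plane.
Vertically, h_p = y_p·sinθ = 2.57959 × 0.707107 = 1.82405 m.

h_p = 1.824 m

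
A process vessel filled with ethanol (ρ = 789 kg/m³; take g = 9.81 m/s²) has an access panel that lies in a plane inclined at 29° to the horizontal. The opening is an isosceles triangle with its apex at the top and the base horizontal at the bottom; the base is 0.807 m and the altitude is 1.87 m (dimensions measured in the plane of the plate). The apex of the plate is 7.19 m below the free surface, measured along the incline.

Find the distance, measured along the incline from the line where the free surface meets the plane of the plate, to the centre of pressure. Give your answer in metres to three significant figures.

y_p = 8.46 m

γ = ρg = 789 × 9.81 / 1000 = 7.74009 kN/m³.
Let θ = 29° be the plate's angle to the horizontal; measure y along the incline from where the plane meets the free surface. Vertical depth h = y·sinθ with sinθ = 0.484810.
With the apex up, the centroid sits 2h/3 = 2 × 1.87/3 = 1.24667 m below the apex, so y_c = 7.19 + 1.24667 = 8.43667 m and h_c = 8.43667 × 0.484810 = 4.09018 m.
A = ½ × 0.807 × 1.87 = 0.754545 m².
Resultant F = γ·h_c·A = 7.74009 × 4.09018 × 0.754545 = 23.8877 kN.
I_c = b·h³/36 = 0.807 × 1.87³/36 = 0.146587 m⁴.
Centre of pressure: y_p = y_c + I_c/(y_c·A) = 8.43667 + 0.146587/(8.43667 × 0.754545) = 8.43667 + 0.0230271 = 8.4597 m along the plane.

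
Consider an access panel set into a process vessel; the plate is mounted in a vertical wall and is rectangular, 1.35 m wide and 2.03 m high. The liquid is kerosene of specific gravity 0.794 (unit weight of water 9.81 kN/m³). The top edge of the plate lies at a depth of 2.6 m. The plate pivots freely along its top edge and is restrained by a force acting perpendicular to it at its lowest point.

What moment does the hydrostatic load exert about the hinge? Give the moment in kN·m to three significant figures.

M ≈ 85.7 kN·m

γ = 0.794 × 9.81 = 7.78914 kN/m³.
The centroid lies 2.03/2 = 1.015 m below the top edge, so the centroid depth is h_c = 2.6 + 1.015 = 3.615 m.
A = 1.35 × 2.03 = 2.7405 m².
Resultant F = γ·h_c·A = 7.78914 × 3.615 × 2.7405 = 77.1663 kN.
I_c = b·h³/12 = 1.35 × 2.03³/12 = 0.941111 m⁴.
Centre of pressure: y_p = y_c + I_c/(y_c·A) = 3.615 + 0.941111/(3.615 × 2.7405) = 3.615 + 0.0949954 = 3.71 m along the plane.
The resultant acts 1.015 + 0.0949954 = 1.11 m (along the plate) below the hinge at the top edge, so the moment about the hinge is M = F × 1.11 = 77.1663 × 1.11 = 85.6546 kN·m.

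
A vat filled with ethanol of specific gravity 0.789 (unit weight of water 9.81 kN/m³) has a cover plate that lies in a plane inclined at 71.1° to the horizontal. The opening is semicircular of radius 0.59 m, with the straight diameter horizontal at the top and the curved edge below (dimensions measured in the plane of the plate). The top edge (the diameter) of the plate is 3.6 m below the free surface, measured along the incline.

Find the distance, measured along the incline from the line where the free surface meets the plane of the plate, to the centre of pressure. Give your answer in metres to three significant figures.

γ = 0.789 × 9.81 = 7.74009 kN/m³.
Let θ = 71.1° be the plate's angle to the horizontal; measure y along the incline from where the plane meets the free surface. Vertical depth h = y·sinθ with sinθ = 0.946085.
The centroid of a semicircle lies 4r/(3π) = 0.250404 m from the diameter, here below the top edge, so y_c = 3.6 + 0.250404 = 3.8504 m and h_c = 3.8504 × 0.946085 = 3.64281 m.
A = πr²/2 = π × 0.59²/2 = 0.546794 m².
Resultant F = γ·h_c·A = 7.74009 × 3.64281 × 0.546794 = 15.4172 kN.
I_c = (π/8 − 8/(9π))·r⁴ = 0.109757 × 0.59⁴ = 0.0132997 m⁴.
Centre of pressure: y_p = y_c + I_c/(y_c·A) = 3.8504 + 0.0132997/(3.8504 × 0.546794) = 3.8504 + 0.00631702 = 3.85672 m along the plane.

y_p = 3.86 m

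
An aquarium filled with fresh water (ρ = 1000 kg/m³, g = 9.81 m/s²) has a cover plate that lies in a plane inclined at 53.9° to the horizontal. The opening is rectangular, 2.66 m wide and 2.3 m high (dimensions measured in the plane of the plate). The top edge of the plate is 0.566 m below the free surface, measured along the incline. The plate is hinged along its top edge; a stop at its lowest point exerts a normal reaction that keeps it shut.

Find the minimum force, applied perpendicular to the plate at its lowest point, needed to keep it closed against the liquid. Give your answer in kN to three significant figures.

P ≈ 50.9 kN

γ = ρg = 1000 × 9.81 = 9810 N/m³ = 9.81 kN/m³.
Let θ = 53.9° be the plate's angle to the horizontal; measure y along the incline from where the plane meets the free surface. Vertical depth h = y·sinθ with sinθ = 0.807990.
The centroid lies 2.3/2 = 1.15 m below the top edge, so y_c = 0.566 + 1.15 = 1.716 m and h_c = 1.716 × 0.807990 = 1.38651 m.
A = 2.66 × 2.3 = 6.118 m².
Resultant F = γ·h_c·A = 9.81 × 1.38651 × 6.118 = 83.215 kN.
I_c = b·h³/12 = 2.66 × 2.3³/12 = 2.69702 m⁴.
Centre of pressure: y_p = y_c + I_c/(y_c·A) = 1.716 + 2.69702/(1.716 × 6.118) = 1.716 + 0.256896 = 1.9729 m along the plane.
The resultant acts 1.15 + 0.256896 = 1.4069 m (along the plate) below the hinge at the top edge, so the moment about the hinge is M = F × 1.4069 = 83.215 × 1.4069 = 117.075 kN·m.
A normal force at the bottom, 2.3 m from the hinge, must supply this moment: P = 117.075/2.3 = 50.9022 kN.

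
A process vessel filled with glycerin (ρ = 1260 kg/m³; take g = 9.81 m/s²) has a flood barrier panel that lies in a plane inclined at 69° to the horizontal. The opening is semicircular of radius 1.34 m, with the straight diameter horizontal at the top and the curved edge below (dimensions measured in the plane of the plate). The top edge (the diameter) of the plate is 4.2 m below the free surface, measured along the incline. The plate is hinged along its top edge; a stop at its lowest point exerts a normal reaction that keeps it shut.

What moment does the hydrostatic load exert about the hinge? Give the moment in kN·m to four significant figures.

M ≈ 92.35 kN·m

γ = ρg = 1260 × 9.81 / 1000 = 12.3606 kN/m³.
Let θ = 69° be the plate's angle to the horizontal; measure y along the incline from where the plane meets the free surface. Vertical depth h = y·sinθ with sinθ = 0.933580.
The centroid of a semicircle lies 4r/(3π) = 0.568714 m from the diameter, here below the top edge, so y_c = 4.2 + 0.568714 = 4.76871 m and h_c = 4.76871 × 0.933580 = 4.45197 m.
A = πr²/2 = π × 1.34²/2 = 2.82052 m².
Resultant F = γ·h_c·A = 12.3606 × 4.45197 × 2.82052 = 155.21 kN.
I_c = (π/8 − 8/(9π))·r⁴ = 0.109757 × 1.34⁴ = 0.353876 m⁴.
Centre of pressure: y_p = y_c + I_c/(y_c·A) = 4.76871 + 0.353876/(4.76871 × 2.82052) = 4.76871 + 0.02631 = 4.79502 m along the plane.
The resultant acts 0.568714 + 0.02631 = 0.595024 m (along the plate) below the hinge at the top edge, so the moment about the hinge is M = F × 0.595024 = 155.21 × 0.595024 = 92.3537 kN·m.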